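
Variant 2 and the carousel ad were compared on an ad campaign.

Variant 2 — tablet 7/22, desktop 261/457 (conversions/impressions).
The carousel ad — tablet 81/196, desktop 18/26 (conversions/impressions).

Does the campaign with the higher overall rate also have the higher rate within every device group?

Tablet: Variant 2 7/22 = 31.8%, the carousel ad 81/196 = 41.3% → the carousel ad
Desktop: Variant 2 261/457 = 57.1%, the carousel ad 18/26 = 69.2% → the carousel ad
Overall: Variant 2 268/479 = 55.9%, the carousel ad 99/222 = 44.6% → Variant 2
The carousel ad wins each device group but Variant 2 wins overall — the comparison reverses. The carousel ad's impressions skew toward tablet, which has a lower base rate.

No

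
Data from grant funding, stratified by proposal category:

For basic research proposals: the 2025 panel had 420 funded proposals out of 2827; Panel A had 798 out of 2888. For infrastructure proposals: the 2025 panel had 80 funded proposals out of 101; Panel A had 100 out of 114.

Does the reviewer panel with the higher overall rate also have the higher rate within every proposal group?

Basic research: the 2025 panel 420/2827 = 14.9%, Panel A 798/2888 = 27.6% → Panel A
Infrastructure: the 2025 panel 80/101 = 79.2%, Panel A 100/114 = 87.7% → Panel A
Overall: the 2025 panel 500/2928 = 17.1%, Panel A 898/3002 = 29.9% → Panel A
Panel A wins overall and in every proposal group — no reversal.

Yes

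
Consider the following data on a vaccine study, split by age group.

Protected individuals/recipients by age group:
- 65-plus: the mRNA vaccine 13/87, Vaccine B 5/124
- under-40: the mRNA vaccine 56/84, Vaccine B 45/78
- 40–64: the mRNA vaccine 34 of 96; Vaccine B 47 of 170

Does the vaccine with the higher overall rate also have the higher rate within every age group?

Yes

65-plus: the mRNA vaccine 13/87 = 14.9%, Vaccine B 5/124 = 4.0% → the mRNA vaccine
Under-40: the mRNA vaccine 56/84 = 66.7%, Vaccine B 45/78 = 57.7% → the mRNA vaccine
40–64: the mRNA vaccine 34/96 = 35.4%, Vaccine B 47/170 = 27.6% → the mRNA vaccine
Overall: the mRNA vaccine 103/267 = 38.6%, Vaccine B 97/372 = 26.1% → the mRNA vaccine
The mRNA vaccine wins overall and in every age group — no reversal.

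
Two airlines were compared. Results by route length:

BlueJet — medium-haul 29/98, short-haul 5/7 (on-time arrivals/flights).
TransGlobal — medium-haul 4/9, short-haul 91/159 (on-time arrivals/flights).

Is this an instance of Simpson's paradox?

No

Medium-haul: BlueJet 29/98 = 29.6%, TransGlobal 4/9 = 44.4% → TransGlobal
Short-haul: BlueJet 5/7 = 71.4%, TransGlobal 91/159 = 57.2% → BlueJet
Overall: BlueJet 34/105 = 32.4%, TransGlobal 95/168 = 56.5% → TransGlobal
Neither sweeps: BlueJet wins 1 of 2 groups, TransGlobal wins 1. TransGlobal wins overall but not every group — no Simpson reversal.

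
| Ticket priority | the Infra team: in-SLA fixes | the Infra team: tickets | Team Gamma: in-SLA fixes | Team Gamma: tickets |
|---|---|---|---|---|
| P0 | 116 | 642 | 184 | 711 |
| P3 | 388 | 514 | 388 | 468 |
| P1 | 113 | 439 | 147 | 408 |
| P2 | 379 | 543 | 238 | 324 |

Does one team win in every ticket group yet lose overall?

No

P0: the Infra team 116/642 = 18.1%, Team Gamma 184/711 = 25.9% → Team Gamma
P3: the Infra team 388/514 = 75.5%, Team Gamma 388/468 = 82.9% → Team Gamma
P1: the Infra team 113/439 = 25.7%, Team Gamma 147/408 = 36.0% → Team Gamma
P2: the Infra team 379/543 = 69.8%, Team Gamma 238/324 = 73.5% → Team Gamma
Overall: the Infra team 996/2138 = 46.6%, Team Gamma 957/1911 = 50.1% → Team Gamma
Team Gamma wins overall and in every ticket group — no reversal.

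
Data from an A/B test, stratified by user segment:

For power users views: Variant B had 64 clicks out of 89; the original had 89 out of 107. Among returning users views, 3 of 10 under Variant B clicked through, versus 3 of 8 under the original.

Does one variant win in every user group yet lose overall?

No

Power users: Variant B 64/89 = 71.9%, the original 89/107 = 83.2% → the original
Returning users: Variant B 3/10 = 30.0%, the original 3/8 = 37.5% → the original
Overall: Variant B 67/99 = 67.7%, the original 92/115 = 80.0% → the original
The original wins overall and in every user group — no reversal.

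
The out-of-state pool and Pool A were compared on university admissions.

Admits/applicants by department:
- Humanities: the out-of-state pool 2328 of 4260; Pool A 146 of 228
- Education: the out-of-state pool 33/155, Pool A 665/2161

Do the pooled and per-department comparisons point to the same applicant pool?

Humanities: the out-of-state pool 2328/4260 = 54.6%, Pool A 146/228 = 64.0% → Pool A
Education: the out-of-state pool 33/155 = 21.3%, Pool A 665/2161 = 30.8% → Pool A
Overall: the out-of-state pool 2361/4415 = 53.5%, Pool A 811/2389 = 33.9% → the out-of-state pool
Pool A wins each department group but the out-of-state pool wins overall — the comparison reverses. Pool A's applicants skew toward Education, which has a lower base rate.

No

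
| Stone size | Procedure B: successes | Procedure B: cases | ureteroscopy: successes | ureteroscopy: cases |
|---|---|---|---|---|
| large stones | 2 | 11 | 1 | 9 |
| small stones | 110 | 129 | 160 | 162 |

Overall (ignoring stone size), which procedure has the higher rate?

ureteroscopy

Large stones: Procedure B 2/11 = 18.2%, ureteroscopy 1/9 = 11.1% → Procedure B
Small stones: Procedure B 110/129 = 85.3%, ureteroscopy 160/162 = 98.8% → ureteroscopy
Overall: Procedure B 112/140 = 80.0%, ureteroscopy 161/171 = 94.2% → ureteroscopy
(Neither sweeps every stone group, but ureteroscopy has the higher pooled rate.)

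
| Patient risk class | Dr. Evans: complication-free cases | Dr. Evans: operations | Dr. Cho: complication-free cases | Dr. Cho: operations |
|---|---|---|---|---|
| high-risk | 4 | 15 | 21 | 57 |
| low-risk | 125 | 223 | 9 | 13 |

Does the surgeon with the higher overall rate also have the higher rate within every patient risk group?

High-risk: Dr. Evans 4/15 = 26.7%, Dr. Cho 21/57 = 36.8% → Dr. Cho
Low-risk: Dr. Evans 125/223 = 56.1%, Dr. Cho 9/13 = 69.2% → Dr. Cho
Overall: Dr. Evans 129/238 = 54.2%, Dr. Cho 30/70 = 42.9% → Dr. Evans
Dr. Cho wins each patient risk group but Dr. Evans wins overall — the comparison reverses. Dr. Cho's operations skew toward high-risk, which has a lower base rate.

No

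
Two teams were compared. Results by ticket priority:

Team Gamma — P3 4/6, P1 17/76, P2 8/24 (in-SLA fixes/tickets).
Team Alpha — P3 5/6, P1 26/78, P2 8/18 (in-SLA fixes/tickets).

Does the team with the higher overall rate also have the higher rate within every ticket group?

P3: Team Gamma 4/6 = 66.7%, Team Alpha 5/6 = 83.3% → Team Alpha
P1: Team Gamma 17/76 = 22.4%, Team Alpha 26/78 = 33.3% → Team Alpha
P2: Team Gamma 8/24 = 33.3%, Team Alpha 8/18 = 44.4% → Team Alpha
Overall: Team Gamma 29/106 = 27.4%, Team Alpha 39/102 = 38.2% → Team Alpha
Team Alpha wins overall and in every ticket group — no reversal.

Yes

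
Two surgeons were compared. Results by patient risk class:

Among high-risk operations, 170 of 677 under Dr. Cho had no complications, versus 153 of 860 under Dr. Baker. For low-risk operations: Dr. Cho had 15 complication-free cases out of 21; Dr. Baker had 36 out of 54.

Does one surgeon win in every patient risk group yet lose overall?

No

High-risk: Dr. Cho 170/677 = 25.1%, Dr. Baker 153/860 = 17.8% → Dr. Cho
Low-risk: Dr. Cho 15/21 = 71.4%, Dr. Baker 36/54 = 66.7% → Dr. Cho
Overall: Dr. Cho 185/698 = 26.5%, Dr. Baker 189/914 = 20.7% → Dr. Cho
Dr. Cho wins overall and in every patient risk group — no reversal.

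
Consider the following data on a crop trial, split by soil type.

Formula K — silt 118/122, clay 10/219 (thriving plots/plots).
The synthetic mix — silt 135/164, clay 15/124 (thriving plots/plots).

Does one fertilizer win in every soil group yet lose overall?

No

Silt: Formula K 118/122 = 96.7%, the synthetic mix 135/164 = 82.3% → Formula K
Clay: Formula K 10/219 = 4.6%, the synthetic mix 15/124 = 12.1% → the synthetic mix
Overall: Formula K 128/341 = 37.5%, the synthetic mix 150/288 = 52.1% → the synthetic mix
Neither sweeps: Formula K wins 1 of 2 groups, the synthetic mix wins 1. The synthetic mix wins overall but not every group — no Simpson reversal.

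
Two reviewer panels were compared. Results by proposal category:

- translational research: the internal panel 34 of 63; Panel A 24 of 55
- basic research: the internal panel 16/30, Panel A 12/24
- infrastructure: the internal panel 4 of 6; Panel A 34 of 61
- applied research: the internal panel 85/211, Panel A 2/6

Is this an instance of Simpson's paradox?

Translational research: the internal panel 34/63 = 54.0%, Panel A 24/55 = 43.6% → the internal panel
Basic research: the internal panel 16/30 = 53.3%, Panel A 12/24 = 50.0% → the internal panel
Infrastructure: the internal panel 4/6 = 66.7%, Panel A 34/61 = 55.7% → the internal panel
Applied research: the internal panel 85/211 = 40.3%, Panel A 2/6 = 33.3% → the internal panel
Overall: the internal panel 139/310 = 44.8%, Panel A 72/146 = 49.3% → Panel A
The internal panel wins each proposal group but Panel A wins overall — the comparison reverses. The internal panel's proposals skew toward applied research, which has a lower base rate.

Yes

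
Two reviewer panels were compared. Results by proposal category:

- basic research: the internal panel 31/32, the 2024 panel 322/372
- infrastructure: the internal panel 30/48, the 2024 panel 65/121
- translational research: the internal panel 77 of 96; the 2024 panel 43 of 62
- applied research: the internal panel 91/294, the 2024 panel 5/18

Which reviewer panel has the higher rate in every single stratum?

Basic research: the internal panel 31/32 = 96.9%, the 2024 panel 322/372 = 86.6% → the internal panel
Infrastructure: the internal panel 30/48 = 62.5%, the 2024 panel 65/121 = 53.7% → the internal panel
Translational research: the internal panel 77/96 = 80.2%, the 2024 panel 43/62 = 69.4% → the internal panel
Applied research: the internal panel 91/294 = 31.0%, the 2024 panel 5/18 = 27.8% → the internal panel
The internal panel has the higher rate in all 4 groups.

the internal panel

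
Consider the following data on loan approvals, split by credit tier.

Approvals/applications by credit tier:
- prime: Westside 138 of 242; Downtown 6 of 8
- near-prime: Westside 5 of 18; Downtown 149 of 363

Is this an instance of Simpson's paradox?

Prime: Westside 138/242 = 57.0%, Downtown 6/8 = 75.0% → Downtown
Near-prime: Westside 5/18 = 27.8%, Downtown 149/363 = 41.0% → Downtown
Overall: Westside 143/260 = 55.0%, Downtown 155/371 = 41.8% → Westside
Downtown wins each credit group but Westside wins overall — the comparison reverses. Downtown's applications skew toward near-prime, which has a lower base rate.

Yes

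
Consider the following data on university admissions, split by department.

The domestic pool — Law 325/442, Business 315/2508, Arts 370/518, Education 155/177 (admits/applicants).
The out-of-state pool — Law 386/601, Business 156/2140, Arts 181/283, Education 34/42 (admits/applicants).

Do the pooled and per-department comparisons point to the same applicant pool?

Yes

Law: the domestic pool 325/442 = 73.5%, the out-of-state pool 386/601 = 64.2% → the domestic pool
Business: the domestic pool 315/2508 = 12.6%, the out-of-state pool 156/2140 = 7.3% → the domestic pool
Arts: the domestic pool 370/518 = 71.4%, the out-of-state pool 181/283 = 64.0% → the domestic pool
Education: the domestic pool 155/177 = 87.6%, the out-of-state pool 34/42 = 81.0% → the domestic pool
Overall: the domestic pool 1165/3645 = 32.0%, the out-of-state pool 757/3066 = 24.7% → the domestic pool
The domestic pool wins overall and in every department group — no reversal.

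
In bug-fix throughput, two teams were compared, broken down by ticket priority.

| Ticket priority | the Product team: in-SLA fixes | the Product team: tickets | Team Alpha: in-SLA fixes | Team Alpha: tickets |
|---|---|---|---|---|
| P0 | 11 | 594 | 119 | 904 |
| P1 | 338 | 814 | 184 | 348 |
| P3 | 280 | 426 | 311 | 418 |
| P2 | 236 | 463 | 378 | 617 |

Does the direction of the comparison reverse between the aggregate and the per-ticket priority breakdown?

No

P0: the Product team 11/594 = 1.9%, Team Alpha 119/904 = 13.2% → Team Alpha
P1: the Product team 338/814 = 41.5%, Team Alpha 184/348 = 52.9% → Team Alpha
P3: the Product team 280/426 = 65.7%, Team Alpha 311/418 = 74.4% → Team Alpha
P2: the Product team 236/463 = 51.0%, Team Alpha 378/617 = 61.3% → Team Alpha
Overall: the Product team 865/2297 = 37.7%, Team Alpha 992/2287 = 43.4% → Team Alpha
Team Alpha wins overall and in every ticket group — no reversal.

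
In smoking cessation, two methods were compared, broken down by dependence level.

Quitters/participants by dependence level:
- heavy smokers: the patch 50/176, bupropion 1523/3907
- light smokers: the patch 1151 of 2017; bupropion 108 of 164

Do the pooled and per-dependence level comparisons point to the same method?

No

Heavy smokers: the patch 50/176 = 28.4%, bupropion 1523/3907 = 39.0% → bupropion
Light smokers: the patch 1151/2017 = 57.1%, bupropion 108/164 = 65.9% → bupropion
Overall: the patch 1201/2193 = 54.8%, bupropion 1631/4071 = 40.1% → the patch
Bupropion wins each dependence group but the patch wins overall — the comparison reverses. Bupropion's participants skew toward heavy smokers, which has a lower base rate.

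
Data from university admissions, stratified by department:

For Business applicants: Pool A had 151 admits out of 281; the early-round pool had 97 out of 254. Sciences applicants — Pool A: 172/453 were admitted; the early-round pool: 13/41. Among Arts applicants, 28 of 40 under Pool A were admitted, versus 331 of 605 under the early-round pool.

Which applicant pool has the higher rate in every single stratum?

Business: Pool A 151/281 = 53.7%, the early-round pool 97/254 = 38.2% → Pool A
Sciences: Pool A 172/453 = 38.0%, the early-round pool 13/41 = 31.7% → Pool A
Arts: Pool A 28/40 = 70.0%, the early-round pool 331/605 = 54.7% → Pool A
Pool A has the higher rate in all 3 groups.

Pool A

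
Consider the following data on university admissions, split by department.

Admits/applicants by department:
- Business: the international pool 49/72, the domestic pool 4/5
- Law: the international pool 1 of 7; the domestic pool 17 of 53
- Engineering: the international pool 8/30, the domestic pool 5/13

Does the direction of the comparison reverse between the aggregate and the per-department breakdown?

Business: the international pool 49/72 = 68.1%, the domestic pool 4/5 = 80.0% → the domestic pool
Law: the international pool 1/7 = 14.3%, the domestic pool 17/53 = 32.1% → the domestic pool
Engineering: the international pool 8/30 = 26.7%, the domestic pool 5/13 = 38.5% → the domestic pool
Overall: the international pool 58/109 = 53.2%, the domestic pool 26/71 = 36.6% → the international pool
The domestic pool wins each department group but the international pool wins overall — the comparison reverses. The domestic pool's applicants skew toward Law, which has a lower base rate.

Yes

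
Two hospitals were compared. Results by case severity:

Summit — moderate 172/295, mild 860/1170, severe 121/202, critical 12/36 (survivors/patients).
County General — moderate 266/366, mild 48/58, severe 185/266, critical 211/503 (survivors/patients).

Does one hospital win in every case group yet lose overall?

Moderate: Summit 172/295 = 58.3%, County General 266/366 = 72.7% → County General
Mild: Summit 860/1170 = 73.5%, County General 48/58 = 82.8% → County General
Severe: Summit 121/202 = 59.9%, County General 185/266 = 69.5% → County General
Critical: Summit 12/36 = 33.3%, County General 211/503 = 41.9% → County General
Overall: Summit 1165/1703 = 68.4%, County General 710/1193 = 59.5% → Summit
County General wins each case group but Summit wins overall — the comparison reverses. County General's patients skew toward critical, which has a lower base rate.

Yes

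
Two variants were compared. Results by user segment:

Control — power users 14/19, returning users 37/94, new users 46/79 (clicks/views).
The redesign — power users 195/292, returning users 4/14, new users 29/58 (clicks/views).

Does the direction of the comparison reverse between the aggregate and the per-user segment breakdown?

Power users: Control 14/19 = 73.7%, the redesign 195/292 = 66.8% → Control
Returning users: Control 37/94 = 39.4%, the redesign 4/14 = 28.6% → Control
New users: Control 46/79 = 58.2%, the redesign 29/58 = 50.0% → Control
Overall: Control 97/192 = 50.5%, the redesign 228/364 = 62.6% → the redesign
Control wins each user group but the redesign wins overall — the comparison reverses. Control's views skew toward returning users, which has a lower base rate.

Yes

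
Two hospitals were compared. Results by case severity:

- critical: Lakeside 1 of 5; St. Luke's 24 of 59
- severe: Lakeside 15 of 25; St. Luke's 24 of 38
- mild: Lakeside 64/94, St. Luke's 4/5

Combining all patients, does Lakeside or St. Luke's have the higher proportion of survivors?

Critical: Lakeside 1/5 = 20.0%, St. Luke's 24/59 = 40.7% → St. Luke's
Severe: Lakeside 15/25 = 60.0%, St. Luke's 24/38 = 63.2% → St. Luke's
Mild: Lakeside 64/94 = 68.1%, St. Luke's 4/5 = 80.0% → St. Luke's
Overall: Lakeside 80/124 = 64.5%, St. Luke's 52/102 = 51.0% → Lakeside
(St. Luke's wins every case group but Lakeside wins overall — St. Luke's's patients skew toward the low-rate critical group.)

Lakeside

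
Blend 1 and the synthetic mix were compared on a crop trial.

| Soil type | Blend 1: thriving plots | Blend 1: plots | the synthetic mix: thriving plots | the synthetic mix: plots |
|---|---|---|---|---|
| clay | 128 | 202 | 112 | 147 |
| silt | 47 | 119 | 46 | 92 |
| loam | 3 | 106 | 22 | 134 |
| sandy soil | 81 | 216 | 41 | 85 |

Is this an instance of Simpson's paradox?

Clay: Blend 1 128/202 = 63.4%, the synthetic mix 112/147 = 76.2% → the synthetic mix
Silt: Blend 1 47/119 = 39.5%, the synthetic mix 46/92 = 50.0% → the synthetic mix
Loam: Blend 1 3/106 = 2.8%, the synthetic mix 22/134 = 16.4% → the synthetic mix
Sandy soil: Blend 1 81/216 = 37.5%, the synthetic mix 41/85 = 48.2% → the synthetic mix
Overall: Blend 1 259/643 = 40.3%, the synthetic mix 221/458 = 48.3% → the synthetic mix
The synthetic mix wins overall and in every soil group — no reversal.

No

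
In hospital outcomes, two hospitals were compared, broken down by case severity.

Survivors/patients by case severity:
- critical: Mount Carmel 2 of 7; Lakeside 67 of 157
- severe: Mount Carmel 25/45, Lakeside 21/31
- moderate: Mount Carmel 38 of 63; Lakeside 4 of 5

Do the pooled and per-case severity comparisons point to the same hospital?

No

Critical: Mount Carmel 2/7 = 28.6%, Lakeside 67/157 = 42.7% → Lakeside
Severe: Mount Carmel 25/45 = 55.6%, Lakeside 21/31 = 67.7% → Lakeside
Moderate: Mount Carmel 38/63 = 60.3%, Lakeside 4/5 = 80.0% → Lakeside
Overall: Mount Carmel 65/115 = 56.5%, Lakeside 92/193 = 47.7% → Mount Carmel
Lakeside wins each case group but Mount Carmel wins overall — the comparison reverses. Lakeside's patients skew toward critical, which has a lower base rate.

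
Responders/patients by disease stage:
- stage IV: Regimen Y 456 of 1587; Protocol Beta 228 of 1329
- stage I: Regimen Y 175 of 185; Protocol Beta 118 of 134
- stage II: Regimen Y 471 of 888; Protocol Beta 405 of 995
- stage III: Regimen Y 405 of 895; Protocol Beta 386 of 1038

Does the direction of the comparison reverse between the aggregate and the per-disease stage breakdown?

Stage IV: Regimen Y 456/1587 = 28.7%, Protocol Beta 228/1329 = 17.2% → Regimen Y
Stage I: Regimen Y 175/185 = 94.6%, Protocol Beta 118/134 = 88.1% → Regimen Y
Stage II: Regimen Y 471/888 = 53.0%, Protocol Beta 405/995 = 40.7% → Regimen Y
Stage III: Regimen Y 405/895 = 45.3%, Protocol Beta 386/1038 = 37.2% → Regimen Y
Overall: Regimen Y 1507/3555 = 42.4%, Protocol Beta 1137/3496 = 32.5% → Regimen Y
Regimen Y wins overall and in every disease group — no reversal.

No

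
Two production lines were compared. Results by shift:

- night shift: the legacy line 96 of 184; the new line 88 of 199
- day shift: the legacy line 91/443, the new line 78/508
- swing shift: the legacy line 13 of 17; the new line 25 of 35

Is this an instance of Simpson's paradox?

Night shift: the legacy line 96/184 = 52.2%, the new line 88/199 = 44.2% → the legacy line
Day shift: the legacy line 91/443 = 20.5%, the new line 78/508 = 15.4% → the legacy line
Swing shift: the legacy line 13/17 = 76.5%, the new line 25/35 = 71.4% → the legacy line
Overall: the legacy line 200/644 = 31.1%, the new line 191/742 = 25.7% → the legacy line
The legacy line wins overall and in every shift group — no reversal.

No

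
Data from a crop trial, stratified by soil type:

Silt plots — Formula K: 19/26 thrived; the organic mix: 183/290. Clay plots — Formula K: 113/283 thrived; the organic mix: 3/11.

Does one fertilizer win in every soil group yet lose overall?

Silt: Formula K 19/26 = 73.1%, the organic mix 183/290 = 63.1% → Formula K
Clay: Formula K 113/283 = 39.9%, the organic mix 3/11 = 27.3% → Formula K
Overall: Formula K 132/309 = 42.7%, the organic mix 186/301 = 61.8% → the organic mix
Formula K wins each soil group but the organic mix wins overall — the comparison reverses. Formula K's plots skew toward clay, which has a lower base rate.

Yes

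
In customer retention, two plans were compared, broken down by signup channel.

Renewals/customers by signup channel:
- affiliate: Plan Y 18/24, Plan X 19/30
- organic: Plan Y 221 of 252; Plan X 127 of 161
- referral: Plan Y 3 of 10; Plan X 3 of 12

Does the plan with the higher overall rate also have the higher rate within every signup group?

Yes

Affiliate: Plan Y 18/24 = 75.0%, Plan X 19/30 = 63.3% → Plan Y
Organic: Plan Y 221/252 = 87.7%, Plan X 127/161 = 78.9% → Plan Y
Referral: Plan Y 3/10 = 30.0%, Plan X 3/12 = 25.0% → Plan Y
Overall: Plan Y 242/286 = 84.6%, Plan X 149/203 = 73.4% → Plan Y
Plan Y wins overall and in every signup group — no reversal.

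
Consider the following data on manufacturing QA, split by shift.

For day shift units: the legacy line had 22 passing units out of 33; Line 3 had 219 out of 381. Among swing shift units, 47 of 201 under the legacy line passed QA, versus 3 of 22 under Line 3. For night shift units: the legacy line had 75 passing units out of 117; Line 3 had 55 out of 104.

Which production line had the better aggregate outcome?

Day shift: the legacy line 22/33 = 66.7%, Line 3 219/381 = 57.5% → the legacy line
Swing shift: the legacy line 47/201 = 23.4%, Line 3 3/22 = 13.6% → the legacy line
Night shift: the legacy line 75/117 = 64.1%, Line 3 55/104 = 52.9% → the legacy line
Overall: the legacy line 144/351 = 41.0%, Line 3 277/507 = 54.6% → Line 3
(The legacy line wins every shift group but Line 3 wins overall — the legacy line's units skew toward the low-rate swing shift group.)

Line 3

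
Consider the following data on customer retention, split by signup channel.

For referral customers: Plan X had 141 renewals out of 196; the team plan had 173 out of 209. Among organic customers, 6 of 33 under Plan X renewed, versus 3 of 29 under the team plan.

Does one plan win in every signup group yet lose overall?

Referral: Plan X 141/196 = 71.9%, the team plan 173/209 = 82.8% → the team plan
Organic: Plan X 6/33 = 18.2%, the team plan 3/29 = 10.3% → Plan X
Overall: Plan X 147/229 = 64.2%, the team plan 176/238 = 73.9% → the team plan
Neither sweeps: Plan X wins 1 of 2 groups, the team plan wins 1. The team plan wins overall but not every group — no Simpson reversal.

No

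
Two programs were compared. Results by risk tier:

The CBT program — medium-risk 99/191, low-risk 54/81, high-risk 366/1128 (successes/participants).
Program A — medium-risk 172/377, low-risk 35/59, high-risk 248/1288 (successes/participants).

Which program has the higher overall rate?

Medium-risk: the CBT program 99/191 = 51.8%, Program A 172/377 = 45.6% → the CBT program
Low-risk: the CBT program 54/81 = 66.7%, Program A 35/59 = 59.3% → the CBT program
High-risk: the CBT program 366/1128 = 32.4%, Program A 248/1288 = 19.3% → the CBT program
Overall: the CBT program 519/1400 = 37.1%, Program A 455/1724 = 26.4% → the CBT program

the CBT program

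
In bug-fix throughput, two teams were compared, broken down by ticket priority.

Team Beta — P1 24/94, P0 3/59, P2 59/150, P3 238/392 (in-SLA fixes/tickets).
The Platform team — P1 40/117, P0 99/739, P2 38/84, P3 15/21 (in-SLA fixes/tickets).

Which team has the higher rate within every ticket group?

the Platform team

P1: Team Beta 24/94 = 25.5%, the Platform team 40/117 = 34.2% → the Platform team
P0: Team Beta 3/59 = 5.1%, the Platform team 99/739 = 13.4% → the Platform team
P2: Team Beta 59/150 = 39.3%, the Platform team 38/84 = 45.2% → the Platform team
P3: Team Beta 238/392 = 60.7%, the Platform team 15/21 = 71.4% → the Platform team
The Platform team has the higher rate in all 4 groups.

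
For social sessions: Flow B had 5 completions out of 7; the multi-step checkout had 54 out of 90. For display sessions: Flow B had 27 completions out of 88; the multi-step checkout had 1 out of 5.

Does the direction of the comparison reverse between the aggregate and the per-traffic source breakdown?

Social: Flow B 5/7 = 71.4%, the multi-step checkout 54/90 = 60.0% → Flow B
Display: Flow B 27/88 = 30.7%, the multi-step checkout 1/5 = 20.0% → Flow B
Overall: Flow B 32/95 = 33.7%, the multi-step checkout 55/95 = 57.9% → the multi-step checkout
Flow B wins each traffic group but the multi-step checkout wins overall — the comparison reverses. Flow B's sessions skew toward display, which has a lower base rate.

Yes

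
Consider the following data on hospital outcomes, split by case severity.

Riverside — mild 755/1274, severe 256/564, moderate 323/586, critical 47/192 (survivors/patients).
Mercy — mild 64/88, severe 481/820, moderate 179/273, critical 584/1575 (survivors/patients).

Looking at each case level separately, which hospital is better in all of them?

Mild: Riverside 755/1274 = 59.3%, Mercy 64/88 = 72.7% → Mercy
Severe: Riverside 256/564 = 45.4%, Mercy 481/820 = 58.7% → Mercy
Moderate: Riverside 323/586 = 55.1%, Mercy 179/273 = 65.6% → Mercy
Critical: Riverside 47/192 = 24.5%, Mercy 584/1575 = 37.1% → Mercy
Mercy has the higher rate in all 4 groups.

Mercy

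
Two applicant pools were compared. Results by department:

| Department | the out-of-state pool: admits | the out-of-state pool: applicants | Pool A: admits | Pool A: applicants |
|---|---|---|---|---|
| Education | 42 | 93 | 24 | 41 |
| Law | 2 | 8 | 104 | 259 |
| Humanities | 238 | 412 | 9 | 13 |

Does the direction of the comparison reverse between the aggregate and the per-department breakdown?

Yes

Education: the out-of-state pool 42/93 = 45.2%, Pool A 24/41 = 58.5% → Pool A
Law: the out-of-state pool 2/8 = 25.0%, Pool A 104/259 = 40.2% → Pool A
Humanities: the out-of-state pool 238/412 = 57.8%, Pool A 9/13 = 69.2% → Pool A
Overall: the out-of-state pool 282/513 = 55.0%, Pool A 137/313 = 43.8% → the out-of-state pool
Pool A wins each department group but the out-of-state pool wins overall — the comparison reverses. Pool A's applicants skew toward Law, which has a lower base rate.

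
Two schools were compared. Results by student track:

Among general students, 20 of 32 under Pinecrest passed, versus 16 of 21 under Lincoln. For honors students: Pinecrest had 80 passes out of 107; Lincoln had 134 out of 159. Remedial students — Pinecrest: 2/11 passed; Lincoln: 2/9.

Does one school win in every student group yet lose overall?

No

General: Pinecrest 20/32 = 62.5%, Lincoln 16/21 = 76.2% → Lincoln
Honors: Pinecrest 80/107 = 74.8%, Lincoln 134/159 = 84.3% → Lincoln
Remedial: Pinecrest 2/11 = 18.2%, Lincoln 2/9 = 22.2% → Lincoln
Overall: Pinecrest 102/150 = 68.0%, Lincoln 152/189 = 80.4% → Lincoln
Lincoln wins overall and in every student group — no reversal.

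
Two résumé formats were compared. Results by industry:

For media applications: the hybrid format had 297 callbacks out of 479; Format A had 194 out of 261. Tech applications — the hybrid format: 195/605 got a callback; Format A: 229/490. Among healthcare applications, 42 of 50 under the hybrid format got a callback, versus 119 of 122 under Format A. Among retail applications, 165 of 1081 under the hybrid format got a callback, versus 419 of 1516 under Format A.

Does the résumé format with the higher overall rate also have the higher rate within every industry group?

Yes

Media: the hybrid format 297/479 = 62.0%, Format A 194/261 = 74.3% → Format A
Tech: the hybrid format 195/605 = 32.2%, Format A 229/490 = 46.7% → Format A
Healthcare: the hybrid format 42/50 = 84.0%, Format A 119/122 = 97.5% → Format A
Retail: the hybrid format 165/1081 = 15.3%, Format A 419/1516 = 27.6% → Format A
Overall: the hybrid format 699/2215 = 31.6%, Format A 961/2389 = 40.2% → Format A
Format A wins overall and in every industry group — no reversal.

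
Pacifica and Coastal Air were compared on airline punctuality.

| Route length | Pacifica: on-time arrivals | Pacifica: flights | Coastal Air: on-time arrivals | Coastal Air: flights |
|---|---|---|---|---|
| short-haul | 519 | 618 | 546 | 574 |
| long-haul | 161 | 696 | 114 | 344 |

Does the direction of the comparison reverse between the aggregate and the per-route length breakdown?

Short-haul: Pacifica 519/618 = 84.0%, Coastal Air 546/574 = 95.1% → Coastal Air
Long-haul: Pacifica 161/696 = 23.1%, Coastal Air 114/344 = 33.1% → Coastal Air
Overall: Pacifica 680/1314 = 51.8%, Coastal Air 660/918 = 71.9% → Coastal Air
Coastal Air wins overall and in every route group — no reversal.

No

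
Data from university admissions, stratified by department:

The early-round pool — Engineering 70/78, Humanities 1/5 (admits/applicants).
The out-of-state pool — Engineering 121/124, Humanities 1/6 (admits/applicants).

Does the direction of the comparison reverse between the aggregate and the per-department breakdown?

No

Engineering: the early-round pool 70/78 = 89.7%, the out-of-state pool 121/124 = 97.6% → the out-of-state pool
Humanities: the early-round pool 1/5 = 20.0%, the out-of-state pool 1/6 = 16.7% → the early-round pool
Overall: the early-round pool 71/83 = 85.5%, the out-of-state pool 122/130 = 93.8% → the out-of-state pool
Neither sweeps: the early-round pool wins 1 of 2 groups, the out-of-state pool wins 1. The out-of-state pool wins overall but not every group — no Simpson reversal.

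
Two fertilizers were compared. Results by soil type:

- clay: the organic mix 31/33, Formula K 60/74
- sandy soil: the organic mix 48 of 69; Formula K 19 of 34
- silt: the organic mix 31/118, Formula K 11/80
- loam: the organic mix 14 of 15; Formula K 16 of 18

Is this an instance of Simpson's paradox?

No

Clay: the organic mix 31/33 = 93.9%, Formula K 60/74 = 81.1% → the organic mix
Sandy soil: the organic mix 48/69 = 69.6%, Formula K 19/34 = 55.9% → the organic mix
Silt: the organic mix 31/118 = 26.3%, Formula K 11/80 = 13.8% → the organic mix
Loam: the organic mix 14/15 = 93.3%, Formula K 16/18 = 88.9% → the organic mix
Overall: the organic mix 124/235 = 52.8%, Formula K 106/206 = 51.5% → the organic mix
The organic mix wins overall and in every soil group — no reversal.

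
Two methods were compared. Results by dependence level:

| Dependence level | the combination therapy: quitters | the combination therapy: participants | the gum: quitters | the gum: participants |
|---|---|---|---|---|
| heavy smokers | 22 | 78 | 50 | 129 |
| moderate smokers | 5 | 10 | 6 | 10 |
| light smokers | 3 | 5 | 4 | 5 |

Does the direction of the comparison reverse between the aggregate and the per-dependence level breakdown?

Heavy smokers: the combination therapy 22/78 = 28.2%, the gum 50/129 = 38.8% → the gum
Moderate smokers: the combination therapy 5/10 = 50.0%, the gum 6/10 = 60.0% → the gum
Light smokers: the combination therapy 3/5 = 60.0%, the gum 4/5 = 80.0% → the gum
Overall: the combination therapy 30/93 = 32.3%, the gum 60/144 = 41.7% → the gum
The gum wins overall and in every dependence group — no reversal.

No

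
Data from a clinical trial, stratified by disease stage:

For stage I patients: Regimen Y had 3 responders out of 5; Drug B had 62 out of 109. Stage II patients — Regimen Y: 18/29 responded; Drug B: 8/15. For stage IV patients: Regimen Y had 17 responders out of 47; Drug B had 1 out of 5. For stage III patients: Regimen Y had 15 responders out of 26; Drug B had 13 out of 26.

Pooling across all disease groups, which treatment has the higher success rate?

Stage I: Regimen Y 3/5 = 60.0%, Drug B 62/109 = 56.9% → Regimen Y
Stage II: Regimen Y 18/29 = 62.1%, Drug B 8/15 = 53.3% → Regimen Y
Stage IV: Regimen Y 17/47 = 36.2%, Drug B 1/5 = 20.0% → Regimen Y
Stage III: Regimen Y 15/26 = 57.7%, Drug B 13/26 = 50.0% → Regimen Y
Overall: Regimen Y 53/107 = 49.5%, Drug B 84/155 = 54.2% → Drug B
(Regimen Y wins every disease group but Drug B wins overall — Regimen Y's patients skew toward the low-rate stage IV group.)

Drug B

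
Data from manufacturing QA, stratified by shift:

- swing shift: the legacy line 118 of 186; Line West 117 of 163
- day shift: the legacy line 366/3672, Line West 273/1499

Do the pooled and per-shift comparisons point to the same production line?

Yes

Swing shift: the legacy line 118/186 = 63.4%, Line West 117/163 = 71.8% → Line West
Day shift: the legacy line 366/3672 = 10.0%, Line West 273/1499 = 18.2% → Line West
Overall: the legacy line 484/3858 = 12.5%, Line West 390/1662 = 23.5% → Line West
Line West wins overall and in every shift group — no reversal.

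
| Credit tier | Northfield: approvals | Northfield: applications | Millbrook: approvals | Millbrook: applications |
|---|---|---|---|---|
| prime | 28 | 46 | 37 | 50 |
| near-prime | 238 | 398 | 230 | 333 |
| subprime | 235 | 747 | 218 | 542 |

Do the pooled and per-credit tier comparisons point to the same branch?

Prime: Northfield 28/46 = 60.9%, Millbrook 37/50 = 74.0% → Millbrook
Near-prime: Northfield 238/398 = 59.8%, Millbrook 230/333 = 69.1% → Millbrook
Subprime: Northfield 235/747 = 31.5%, Millbrook 218/542 = 40.2% → Millbrook
Overall: Northfield 501/1191 = 42.1%, Millbrook 485/925 = 52.4% → Millbrook
Millbrook wins overall and in every credit group — no reversal.

Yes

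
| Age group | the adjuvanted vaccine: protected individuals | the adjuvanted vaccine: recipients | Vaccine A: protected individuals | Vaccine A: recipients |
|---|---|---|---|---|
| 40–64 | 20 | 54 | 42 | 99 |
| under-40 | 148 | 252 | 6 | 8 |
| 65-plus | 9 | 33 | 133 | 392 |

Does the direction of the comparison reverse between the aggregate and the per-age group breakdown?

Yes

40–64: the adjuvanted vaccine 20/54 = 37.0%, Vaccine A 42/99 = 42.4% → Vaccine A
Under-40: the adjuvanted vaccine 148/252 = 58.7%, Vaccine A 6/8 = 75.0% → Vaccine A
65-plus: the adjuvanted vaccine 9/33 = 27.3%, Vaccine A 133/392 = 33.9% → Vaccine A
Overall: the adjuvanted vaccine 177/339 = 52.2%, Vaccine A 181/499 = 36.3% → the adjuvanted vaccine
Vaccine A wins each age group but the adjuvanted vaccine wins overall — the comparison reverses. Vaccine A's recipients skew toward 65-plus, which has a lower base rate.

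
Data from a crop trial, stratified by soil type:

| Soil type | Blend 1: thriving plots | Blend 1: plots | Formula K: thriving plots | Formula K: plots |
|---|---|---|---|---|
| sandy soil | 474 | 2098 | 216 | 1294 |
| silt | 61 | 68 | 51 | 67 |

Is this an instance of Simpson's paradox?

Sandy soil: Blend 1 474/2098 = 22.6%, Formula K 216/1294 = 16.7% → Blend 1
Silt: Blend 1 61/68 = 89.7%, Formula K 51/67 = 76.1% → Blend 1
Overall: Blend 1 535/2166 = 24.7%, Formula K 267/1361 = 19.6% → Blend 1
Blend 1 wins overall and in every soil group — no reversal.

No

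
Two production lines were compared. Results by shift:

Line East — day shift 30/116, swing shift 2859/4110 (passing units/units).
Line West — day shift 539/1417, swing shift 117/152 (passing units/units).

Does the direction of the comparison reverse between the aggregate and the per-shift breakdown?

Day shift: Line East 30/116 = 25.9%, Line West 539/1417 = 38.0% → Line West
Swing shift: Line East 2859/4110 = 69.6%, Line West 117/152 = 77.0% → Line West
Overall: Line East 2889/4226 = 68.4%, Line West 656/1569 = 41.8% → Line East
Line West wins each shift group but Line East wins overall — the comparison reverses. Line West's units skew toward day shift, which has a lower base rate.

Yes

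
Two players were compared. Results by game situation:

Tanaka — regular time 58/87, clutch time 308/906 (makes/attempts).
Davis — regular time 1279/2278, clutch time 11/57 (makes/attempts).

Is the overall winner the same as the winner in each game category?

No

Regular time: Tanaka 58/87 = 66.7%, Davis 1279/2278 = 56.1% → Tanaka
Clutch time: Tanaka 308/906 = 34.0%, Davis 11/57 = 19.3% → Tanaka
Overall: Tanaka 366/993 = 36.9%, Davis 1290/2335 = 55.2% → Davis
Tanaka wins each game group but Davis wins overall — the comparison reverses. Tanaka's attempts skew toward clutch time, which has a lower base rate.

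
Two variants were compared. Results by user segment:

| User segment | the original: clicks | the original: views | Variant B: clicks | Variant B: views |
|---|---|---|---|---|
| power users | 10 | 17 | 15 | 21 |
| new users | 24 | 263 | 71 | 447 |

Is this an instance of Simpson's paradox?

Power users: the original 10/17 = 58.8%, Variant B 15/21 = 71.4% → Variant B
New users: the original 24/263 = 9.1%, Variant B 71/447 = 15.9% → Variant B
Overall: the original 34/280 = 12.1%, Variant B 86/468 = 18.4% → Variant B
Variant B wins overall and in every user group — no reversal.

No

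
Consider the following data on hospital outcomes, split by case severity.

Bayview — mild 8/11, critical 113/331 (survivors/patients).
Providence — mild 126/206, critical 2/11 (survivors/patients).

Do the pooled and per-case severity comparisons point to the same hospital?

Mild: Bayview 8/11 = 72.7%, Providence 126/206 = 61.2% → Bayview
Critical: Bayview 113/331 = 34.1%, Providence 2/11 = 18.2% → Bayview
Overall: Bayview 121/342 = 35.4%, Providence 128/217 = 59.0% → Providence
Bayview wins each case group but Providence wins overall — the comparison reverses. Bayview's patients skew toward critical, which has a lower base rate.

No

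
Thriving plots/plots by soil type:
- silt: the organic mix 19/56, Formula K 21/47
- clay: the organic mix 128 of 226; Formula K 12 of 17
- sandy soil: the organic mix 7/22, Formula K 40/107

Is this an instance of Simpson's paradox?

Yes

Silt: the organic mix 19/56 = 33.9%, Formula K 21/47 = 44.7% → Formula K
Clay: the organic mix 128/226 = 56.6%, Formula K 12/17 = 70.6% → Formula K
Sandy soil: the organic mix 7/22 = 31.8%, Formula K 40/107 = 37.4% → Formula K
Overall: the organic mix 154/304 = 50.7%, Formula K 73/171 = 42.7% → the organic mix
Formula K wins each soil group but the organic mix wins overall — the comparison reverses. Formula K's plots skew toward sandy soil, which has a lower base rate.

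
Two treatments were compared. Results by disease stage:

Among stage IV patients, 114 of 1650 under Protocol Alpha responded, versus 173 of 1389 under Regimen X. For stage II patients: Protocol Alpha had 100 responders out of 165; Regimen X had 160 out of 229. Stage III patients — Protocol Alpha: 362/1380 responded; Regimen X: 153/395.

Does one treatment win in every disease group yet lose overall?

Stage IV: Protocol Alpha 114/1650 = 6.9%, Regimen X 173/1389 = 12.5% → Regimen X
Stage II: Protocol Alpha 100/165 = 60.6%, Regimen X 160/229 = 69.9% → Regimen X
Stage III: Protocol Alpha 362/1380 = 26.2%, Regimen X 153/395 = 38.7% → Regimen X
Overall: Protocol Alpha 576/3195 = 18.0%, Regimen X 486/2013 = 24.1% → Regimen X
Regimen X wins overall and in every disease group — no reversal.

No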